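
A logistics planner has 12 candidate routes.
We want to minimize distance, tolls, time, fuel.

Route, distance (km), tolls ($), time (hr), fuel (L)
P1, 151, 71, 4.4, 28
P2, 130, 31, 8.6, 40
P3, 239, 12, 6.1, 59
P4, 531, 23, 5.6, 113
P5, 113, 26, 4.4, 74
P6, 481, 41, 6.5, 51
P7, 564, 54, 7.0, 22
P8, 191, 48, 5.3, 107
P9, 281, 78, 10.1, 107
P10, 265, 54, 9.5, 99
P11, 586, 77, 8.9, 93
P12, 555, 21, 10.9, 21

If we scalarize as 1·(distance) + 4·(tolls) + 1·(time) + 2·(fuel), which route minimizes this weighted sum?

P1: 1·151 + 4·71 + 1·4.4 + 2·28 = 495.4
P2: 1·130 + 4·31 + 1·8.6 + 2·40 = 342.6
P3: 1·239 + 4·12 + 1·6.1 + 2·59 = 411.1
P4: 1·531 + 4·23 + 1·5.6 + 2·113 = 854.6
P5: 1·113 + 4·26 + 1·4.4 + 2·74 = 369.4
P6: 1·481 + 4·41 + 1·6.5 + 2·51 = 753.5
P7: 1·564 + 4·54 + 1·7.0 + 2·22 = 831.0
P8: 1·191 + 4·48 + 1·5.3 + 2·107 = 602.3
P9: 1·281 + 4·78 + 1·10.1 + 2·107 = 817.1
P10: 1·265 + 4·54 + 1·9.5 + 2·99 = 688.5
P11: 1·586 + 4·77 + 1·8.9 + 2·93 = 1088.9
P12: 1·555 + 4·21 + 1·10.9 + 2·21 = 691.9
Lowest: P2 at 342.6.

P2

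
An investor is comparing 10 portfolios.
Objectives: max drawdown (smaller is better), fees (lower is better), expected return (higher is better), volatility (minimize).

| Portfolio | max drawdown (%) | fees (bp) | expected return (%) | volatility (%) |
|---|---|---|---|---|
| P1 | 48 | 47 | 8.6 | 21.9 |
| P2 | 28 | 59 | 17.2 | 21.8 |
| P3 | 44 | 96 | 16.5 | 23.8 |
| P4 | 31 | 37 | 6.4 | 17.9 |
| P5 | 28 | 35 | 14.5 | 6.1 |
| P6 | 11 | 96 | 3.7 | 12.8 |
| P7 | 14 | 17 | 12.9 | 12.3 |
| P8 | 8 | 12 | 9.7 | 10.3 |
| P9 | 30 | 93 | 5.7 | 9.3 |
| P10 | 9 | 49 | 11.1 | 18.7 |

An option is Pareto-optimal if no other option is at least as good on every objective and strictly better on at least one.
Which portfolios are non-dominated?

P2, P5, P7, P8, P10

P1: dominated by P5 (max drawdown 28≤48, fees 35≤47, expected return 14.5≥8.6, volatility 6.1≤21.9).
P2: not dominated (best expected return).
P3: dominated by P2 (max drawdown 28≤44, fees 59≤96, expected return 17.2≥16.5, volatility 21.8≤23.8).
P4: dominated by P5 (max drawdown 28≤31, fees 35≤37, expected return 14.5≥6.4, volatility 6.1≤17.9).
P5: not dominated (best volatility).
P6: dominated by P8 (max drawdown 8≤11, fees 12≤96, expected return 9.7≥3.7, volatility 10.3≤12.8).
P7: not dominated.
P8: not dominated (best max drawdown).
P9: dominated by P5 (max drawdown 28≤30, fees 35≤93, expected return 14.5≥5.7, volatility 6.1≤9.3).
P10: not dominated.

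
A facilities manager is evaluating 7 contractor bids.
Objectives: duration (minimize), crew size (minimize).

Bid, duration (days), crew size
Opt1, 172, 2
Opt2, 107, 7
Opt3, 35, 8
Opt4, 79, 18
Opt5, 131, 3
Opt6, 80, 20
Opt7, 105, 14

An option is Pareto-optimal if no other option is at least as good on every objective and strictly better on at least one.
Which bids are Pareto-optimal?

Opt1: not dominated (best crew size).
Opt2: not dominated.
Opt3: not dominated (best duration).
Opt4: dominated by Opt3 (duration 35≤79, crew size 8≤18).
Opt5: not dominated.
Opt6: dominated by Opt3 (duration 35≤80, crew size 8≤20).
Opt7: dominated by Opt3 (duration 35≤105, crew size 8≤14).

Opt1, Opt2, Opt3, Opt5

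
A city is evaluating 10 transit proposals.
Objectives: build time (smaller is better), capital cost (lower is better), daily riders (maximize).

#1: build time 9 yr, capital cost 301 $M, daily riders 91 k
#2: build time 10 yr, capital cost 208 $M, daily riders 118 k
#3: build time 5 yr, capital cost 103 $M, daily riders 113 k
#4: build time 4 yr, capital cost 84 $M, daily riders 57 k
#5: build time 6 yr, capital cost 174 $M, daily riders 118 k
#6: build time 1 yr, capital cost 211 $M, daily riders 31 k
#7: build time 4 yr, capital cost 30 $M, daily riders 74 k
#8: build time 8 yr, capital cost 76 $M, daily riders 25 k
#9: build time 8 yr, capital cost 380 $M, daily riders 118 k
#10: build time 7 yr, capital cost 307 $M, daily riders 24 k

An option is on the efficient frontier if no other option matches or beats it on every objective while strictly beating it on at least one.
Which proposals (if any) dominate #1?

#3, #5

#3: build time 5≤9, capital cost 103≤301, daily riders 113≥91 — dominates #1.
#5: build time 6≤9, capital cost 174≤301, daily riders 118≥91 — dominates #1.
Others (#2, #4, #6, #7, #8, #9, #10) are each worse than #1 on at least one objective.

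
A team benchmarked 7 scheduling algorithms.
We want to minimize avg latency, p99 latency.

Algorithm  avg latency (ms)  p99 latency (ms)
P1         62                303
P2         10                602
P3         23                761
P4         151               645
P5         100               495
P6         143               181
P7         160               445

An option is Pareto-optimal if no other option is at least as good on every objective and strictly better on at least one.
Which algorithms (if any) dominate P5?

P1

P1: avg latency 62≤100, p99 latency 303≤495 — dominates P5.
Others (P2, P3, P4, P6, P7) are each worse than P5 on at least one objective.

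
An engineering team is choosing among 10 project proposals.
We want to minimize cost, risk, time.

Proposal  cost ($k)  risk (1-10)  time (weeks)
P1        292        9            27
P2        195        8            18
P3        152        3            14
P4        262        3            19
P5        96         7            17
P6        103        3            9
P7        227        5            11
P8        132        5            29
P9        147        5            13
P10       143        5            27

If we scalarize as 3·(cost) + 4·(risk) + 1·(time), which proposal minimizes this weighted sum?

P6

P1: 3·292 + 4·9 + 1·27 = 939
P2: 3·195 + 4·8 + 1·18 = 635
P3: 3·152 + 4·3 + 1·14 = 482
P4: 3·262 + 4·3 + 1·19 = 817
P5: 3·96 + 4·7 + 1·17 = 333
P6: 3·103 + 4·3 + 1·9 = 330
P7: 3·227 + 4·5 + 1·11 = 712
P8: 3·132 + 4·5 + 1·29 = 445
P9: 3·147 + 4·5 + 1·13 = 474
P10: 3·143 + 4·5 + 1·27 = 476
Lowest: P6 at 330.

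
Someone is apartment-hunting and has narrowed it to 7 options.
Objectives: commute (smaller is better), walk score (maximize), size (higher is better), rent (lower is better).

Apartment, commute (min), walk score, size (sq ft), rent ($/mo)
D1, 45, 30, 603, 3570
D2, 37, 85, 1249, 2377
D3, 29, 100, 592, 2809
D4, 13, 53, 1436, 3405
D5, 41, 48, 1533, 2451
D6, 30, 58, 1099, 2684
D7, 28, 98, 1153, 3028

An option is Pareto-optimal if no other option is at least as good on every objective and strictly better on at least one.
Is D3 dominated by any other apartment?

No

D1: worse on commute (45 vs 29).
D2: worse on commute (37 vs 29).
D4: worse on walk score (53 vs 100).
D5: worse on commute (41 vs 29).
D6: worse on commute (30 vs 29).
D7: worse on walk score (98 vs 100).
No option is at least as good as D3 on every objective and strictly better on one.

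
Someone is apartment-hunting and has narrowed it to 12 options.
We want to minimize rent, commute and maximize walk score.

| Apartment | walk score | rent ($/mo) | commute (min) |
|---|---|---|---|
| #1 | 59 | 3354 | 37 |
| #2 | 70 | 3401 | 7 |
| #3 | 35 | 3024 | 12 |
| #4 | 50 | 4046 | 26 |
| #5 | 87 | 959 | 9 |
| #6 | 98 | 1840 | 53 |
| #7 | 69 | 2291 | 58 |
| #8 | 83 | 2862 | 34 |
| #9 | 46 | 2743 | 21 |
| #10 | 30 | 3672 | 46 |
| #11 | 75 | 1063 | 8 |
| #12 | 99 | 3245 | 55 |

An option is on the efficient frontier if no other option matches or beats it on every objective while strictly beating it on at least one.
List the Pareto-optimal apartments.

#2, #5, #6, #11, #12

#1: dominated by #5 (walk score 87≥59, rent 959≤3354, commute 9≤37).
#2: not dominated (best commute).
#3: dominated by #5 (walk score 87≥35, rent 959≤3024, commute 9≤12).
#4: dominated by #2 (walk score 70≥50, rent 3401≤4046, commute 7≤26).
#5: not dominated (best rent).
#6: not dominated.
#7: dominated by #5 (walk score 87≥69, rent 959≤2291, commute 9≤58).
#8: dominated by #5 (walk score 87≥83, rent 959≤2862, commute 9≤34).
#9: dominated by #5 (walk score 87≥46, rent 959≤2743, commute 9≤21).
#10: dominated by #1 (walk score 59≥30, rent 3354≤3672, commute 37≤46).
#11: not dominated.
#12: not dominated (best walk score).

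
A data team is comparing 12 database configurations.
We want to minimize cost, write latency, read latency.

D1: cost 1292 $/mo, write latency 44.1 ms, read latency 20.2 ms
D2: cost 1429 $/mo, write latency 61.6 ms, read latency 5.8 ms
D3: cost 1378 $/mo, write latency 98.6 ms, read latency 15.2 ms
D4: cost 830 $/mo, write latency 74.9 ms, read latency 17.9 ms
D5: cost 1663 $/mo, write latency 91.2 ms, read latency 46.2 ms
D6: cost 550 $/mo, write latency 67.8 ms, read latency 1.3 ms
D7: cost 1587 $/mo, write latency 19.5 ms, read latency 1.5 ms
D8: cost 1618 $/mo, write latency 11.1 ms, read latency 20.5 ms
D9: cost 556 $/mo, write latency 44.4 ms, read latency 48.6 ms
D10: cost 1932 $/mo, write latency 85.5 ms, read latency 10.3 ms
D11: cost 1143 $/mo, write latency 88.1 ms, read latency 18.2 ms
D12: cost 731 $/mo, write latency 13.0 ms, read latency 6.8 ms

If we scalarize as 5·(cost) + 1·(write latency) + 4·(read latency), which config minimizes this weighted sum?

D1: 5·1292 + 1·44.1 + 4·20.2 = 6584.9
D2: 5·1429 + 1·61.6 + 4·5.8 = 7229.8
D3: 5·1378 + 1·98.6 + 4·15.2 = 7049.4
D4: 5·830 + 1·74.9 + 4·17.9 = 4296.5
D5: 5·1663 + 1·91.2 + 4·46.2 = 8591.0
D6: 5·550 + 1·67.8 + 4·1.3 = 2823.0
D7: 5·1587 + 1·19.5 + 4·1.5 = 7960.5
D8: 5·1618 + 1·11.1 + 4·20.5 = 8183.1
D9: 5·556 + 1·44.4 + 4·48.6 = 3018.8
D10: 5·1932 + 1·85.5 + 4·10.3 = 9786.7
D11: 5·1143 + 1·88.1 + 4·18.2 = 5875.9
D12: 5·731 + 1·13.0 + 4·6.8 = 3695.2
Lowest: D6 at 2823.0.

D6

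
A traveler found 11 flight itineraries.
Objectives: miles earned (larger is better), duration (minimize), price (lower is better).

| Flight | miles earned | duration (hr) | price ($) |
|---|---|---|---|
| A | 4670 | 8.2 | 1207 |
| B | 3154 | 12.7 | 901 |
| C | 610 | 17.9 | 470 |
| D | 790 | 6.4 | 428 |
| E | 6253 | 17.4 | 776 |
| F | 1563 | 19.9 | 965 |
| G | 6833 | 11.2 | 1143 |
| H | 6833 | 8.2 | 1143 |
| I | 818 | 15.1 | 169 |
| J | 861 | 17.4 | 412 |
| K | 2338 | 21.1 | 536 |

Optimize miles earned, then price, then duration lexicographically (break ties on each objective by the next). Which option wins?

H

First maximize miles earned: best is 6833, kept {G, H}.
Then minimize price: best is 1143, kept {G, H}.
Then minimize duration: best is 8.2, kept {H}.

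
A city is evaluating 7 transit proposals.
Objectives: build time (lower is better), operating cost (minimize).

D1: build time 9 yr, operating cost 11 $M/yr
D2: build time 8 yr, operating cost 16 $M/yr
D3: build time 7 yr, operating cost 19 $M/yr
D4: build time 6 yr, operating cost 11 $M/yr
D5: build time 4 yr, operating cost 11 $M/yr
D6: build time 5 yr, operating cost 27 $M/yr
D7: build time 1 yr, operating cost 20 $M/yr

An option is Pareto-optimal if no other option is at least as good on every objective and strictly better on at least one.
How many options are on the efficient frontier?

D1: dominated by D4 (build time 6≤9, operating cost 11≤11).
D2: dominated by D4 (build time 6≤8, operating cost 11≤16).
D3: dominated by D4 (build time 6≤7, operating cost 11≤19).
D4: dominated by D5 (build time 4≤6, operating cost 11≤11).
D5: not dominated.
D6: dominated by D5 (build time 4≤5, operating cost 11≤27).
D7: not dominated (best build time).
Pareto-optimal: D5, D7 → 2.

2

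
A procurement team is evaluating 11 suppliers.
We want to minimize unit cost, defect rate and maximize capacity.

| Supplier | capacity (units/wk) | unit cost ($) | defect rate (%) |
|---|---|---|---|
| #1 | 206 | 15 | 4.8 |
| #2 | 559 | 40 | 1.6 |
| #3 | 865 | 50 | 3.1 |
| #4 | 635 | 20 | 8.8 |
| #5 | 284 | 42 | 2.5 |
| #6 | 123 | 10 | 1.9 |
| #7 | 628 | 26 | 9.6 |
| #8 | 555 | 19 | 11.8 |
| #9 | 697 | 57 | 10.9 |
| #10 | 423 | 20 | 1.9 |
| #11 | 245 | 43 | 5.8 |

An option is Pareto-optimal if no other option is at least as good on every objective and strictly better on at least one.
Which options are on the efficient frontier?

#1: not dominated.
#2: not dominated (best defect rate).
#3: not dominated (best capacity).
#4: not dominated.
#5: dominated by #2 (capacity 559≥284, unit cost 40≤42, defect rate 1.6≤2.5).
#6: not dominated (best unit cost).
#7: dominated by #4 (capacity 635≥628, unit cost 20≤26, defect rate 8.8≤9.6).
#8: not dominated.
#9: dominated by #3 (capacity 865≥697, unit cost 50≤57, defect rate 3.1≤10.9).
#10: not dominated.
#11: dominated by #2 (capacity 559≥245, unit cost 40≤43, defect rate 1.6≤5.8).

#1, #2, #3, #4, #6, #8, #10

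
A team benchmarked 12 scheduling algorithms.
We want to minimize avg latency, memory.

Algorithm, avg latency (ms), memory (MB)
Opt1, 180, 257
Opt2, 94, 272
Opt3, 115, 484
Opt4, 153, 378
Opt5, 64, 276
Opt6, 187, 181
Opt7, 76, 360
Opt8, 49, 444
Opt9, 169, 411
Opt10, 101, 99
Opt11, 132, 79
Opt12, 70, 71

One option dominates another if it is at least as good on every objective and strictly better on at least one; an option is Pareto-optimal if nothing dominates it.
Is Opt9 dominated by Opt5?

Opt5 vs Opt9: avg latency 64≤169, memory 276≤411 — Opt5 is at least as good on every objective with at least one strict improvement.

Yes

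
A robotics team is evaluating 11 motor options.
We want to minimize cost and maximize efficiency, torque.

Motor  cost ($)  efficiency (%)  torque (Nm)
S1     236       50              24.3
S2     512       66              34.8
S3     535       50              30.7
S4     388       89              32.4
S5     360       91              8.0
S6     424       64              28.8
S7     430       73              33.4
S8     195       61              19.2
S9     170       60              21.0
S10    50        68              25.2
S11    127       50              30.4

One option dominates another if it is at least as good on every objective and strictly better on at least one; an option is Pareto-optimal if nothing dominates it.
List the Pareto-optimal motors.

S2, S4, S5, S7, S10, S11

S1: dominated by S10 (cost 50≤236, efficiency 68≥50, torque 25.2≥24.3).
S2: not dominated (best torque).
S3: dominated by S2 (cost 512≤535, efficiency 66≥50, torque 34.8≥30.7).
S4: not dominated.
S5: not dominated (best efficiency).
S6: dominated by S4 (cost 388≤424, efficiency 89≥64, torque 32.4≥28.8).
S7: not dominated.
S8: dominated by S10 (cost 50≤195, efficiency 68≥61, torque 25.2≥19.2).
S9: dominated by S10 (cost 50≤170, efficiency 68≥60, torque 25.2≥21.0).
S10: not dominated (best cost).
S11: not dominated.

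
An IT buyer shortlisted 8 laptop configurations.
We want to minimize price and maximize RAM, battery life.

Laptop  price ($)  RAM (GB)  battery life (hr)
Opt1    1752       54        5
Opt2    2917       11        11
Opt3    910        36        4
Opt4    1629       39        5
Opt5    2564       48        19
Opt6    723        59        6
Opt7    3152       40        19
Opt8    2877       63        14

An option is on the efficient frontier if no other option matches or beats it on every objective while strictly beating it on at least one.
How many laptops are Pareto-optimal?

Opt1: dominated by Opt6 (price 723≤1752, RAM 59≥54, battery life 6≥5).
Opt2: dominated by Opt5 (price 2564≤2917, RAM 48≥11, battery life 19≥11).
Opt3: dominated by Opt6 (price 723≤910, RAM 59≥36, battery life 6≥4).
Opt4: dominated by Opt6 (price 723≤1629, RAM 59≥39, battery life 6≥5).
Opt5: not dominated.
Opt6: not dominated (best price).
Opt7: dominated by Opt5 (price 2564≤3152, RAM 48≥40, battery life 19≥19).
Opt8: not dominated (best RAM).
Pareto-optimal: Opt5, Opt6, Opt8 → 3.

3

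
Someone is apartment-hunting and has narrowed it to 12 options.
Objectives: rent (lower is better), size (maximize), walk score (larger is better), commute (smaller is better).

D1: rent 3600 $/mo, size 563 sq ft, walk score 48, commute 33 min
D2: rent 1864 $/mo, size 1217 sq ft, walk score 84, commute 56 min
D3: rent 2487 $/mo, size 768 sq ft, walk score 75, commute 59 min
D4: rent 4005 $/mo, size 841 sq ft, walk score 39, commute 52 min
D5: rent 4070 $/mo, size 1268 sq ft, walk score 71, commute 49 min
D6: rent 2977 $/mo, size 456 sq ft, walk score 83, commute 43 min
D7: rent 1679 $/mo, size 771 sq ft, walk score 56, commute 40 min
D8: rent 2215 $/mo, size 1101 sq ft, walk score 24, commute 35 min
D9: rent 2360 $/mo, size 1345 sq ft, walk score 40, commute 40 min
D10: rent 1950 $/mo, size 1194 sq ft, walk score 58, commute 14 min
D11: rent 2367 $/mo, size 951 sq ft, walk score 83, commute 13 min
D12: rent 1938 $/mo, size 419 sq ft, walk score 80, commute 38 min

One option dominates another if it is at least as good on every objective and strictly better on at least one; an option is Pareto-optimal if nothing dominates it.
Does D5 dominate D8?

D5 vs D8: D5 is worse on rent (4070 vs 2215), so it does not dominate D8.

No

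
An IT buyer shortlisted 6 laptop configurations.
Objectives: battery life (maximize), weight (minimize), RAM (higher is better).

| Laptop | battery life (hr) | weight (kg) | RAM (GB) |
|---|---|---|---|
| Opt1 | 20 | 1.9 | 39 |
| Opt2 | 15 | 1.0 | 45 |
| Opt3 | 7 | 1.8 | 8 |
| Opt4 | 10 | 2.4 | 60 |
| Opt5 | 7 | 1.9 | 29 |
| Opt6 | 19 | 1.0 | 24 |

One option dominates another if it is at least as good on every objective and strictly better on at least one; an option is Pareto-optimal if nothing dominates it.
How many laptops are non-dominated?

Opt1: not dominated (best battery life).
Opt2: not dominated.
Opt3: dominated by Opt2 (battery life 15≥7, weight 1.0≤1.8, RAM 45≥8).
Opt4: not dominated (best RAM).
Opt5: dominated by Opt1 (battery life 20≥7, weight 1.9≤1.9, RAM 39≥29).
Opt6: not dominated.
Pareto-optimal: Opt1, Opt2, Opt4, Opt6 → 4.

4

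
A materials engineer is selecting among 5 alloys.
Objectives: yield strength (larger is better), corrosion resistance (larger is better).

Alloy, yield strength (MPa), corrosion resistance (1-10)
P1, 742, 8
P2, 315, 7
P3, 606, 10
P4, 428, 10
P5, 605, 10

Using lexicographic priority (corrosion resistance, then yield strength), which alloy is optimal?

P3

First maximize corrosion resistance: best is 10, kept {P3, P4, P5}.
Then maximize yield strength: best is 606, kept {P3}.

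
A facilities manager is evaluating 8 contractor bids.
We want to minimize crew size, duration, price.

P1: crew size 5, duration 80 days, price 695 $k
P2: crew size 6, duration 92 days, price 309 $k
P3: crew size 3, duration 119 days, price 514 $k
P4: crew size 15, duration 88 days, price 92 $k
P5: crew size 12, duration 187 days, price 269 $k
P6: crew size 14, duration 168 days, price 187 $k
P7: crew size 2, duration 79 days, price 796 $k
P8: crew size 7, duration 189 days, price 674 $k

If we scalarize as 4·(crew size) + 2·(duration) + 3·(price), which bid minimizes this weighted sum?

P4

P1: 4·5 + 2·80 + 3·695 = 2265
P2: 4·6 + 2·92 + 3·309 = 1135
P3: 4·3 + 2·119 + 3·514 = 1792
P4: 4·15 + 2·88 + 3·92 = 512
P5: 4·12 + 2·187 + 3·269 = 1229
P6: 4·14 + 2·168 + 3·187 = 953
P7: 4·2 + 2·79 + 3·796 = 2554
P8: 4·7 + 2·189 + 3·674 = 2428
Lowest: P4 at 512.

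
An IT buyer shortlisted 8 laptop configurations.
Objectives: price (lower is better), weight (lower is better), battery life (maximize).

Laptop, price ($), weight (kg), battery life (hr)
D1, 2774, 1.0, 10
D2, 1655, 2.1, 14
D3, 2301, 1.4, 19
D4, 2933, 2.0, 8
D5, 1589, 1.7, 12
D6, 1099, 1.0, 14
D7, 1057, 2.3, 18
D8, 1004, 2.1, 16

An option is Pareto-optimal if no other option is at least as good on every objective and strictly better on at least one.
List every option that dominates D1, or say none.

D6: price 1099≤2774, weight 1.0≤1.0, battery life 14≥10 — dominates D1.
Others (D2, D3, D4, D5, D7, D8) are each worse than D1 on at least one objective.

D6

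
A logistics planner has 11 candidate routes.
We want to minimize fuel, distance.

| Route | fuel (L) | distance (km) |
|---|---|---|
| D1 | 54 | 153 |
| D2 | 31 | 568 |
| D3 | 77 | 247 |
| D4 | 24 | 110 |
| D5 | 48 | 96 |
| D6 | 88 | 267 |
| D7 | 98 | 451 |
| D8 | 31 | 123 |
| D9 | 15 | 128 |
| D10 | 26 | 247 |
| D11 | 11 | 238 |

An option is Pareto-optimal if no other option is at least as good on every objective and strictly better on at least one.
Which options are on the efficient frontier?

D1: dominated by D4 (fuel 24≤54, distance 110≤153).
D2: dominated by D4 (fuel 24≤31, distance 110≤568).
D3: dominated by D1 (fuel 54≤77, distance 153≤247).
D4: not dominated.
D5: not dominated (best distance).
D6: dominated by D1 (fuel 54≤88, distance 153≤267).
D7: dominated by D1 (fuel 54≤98, distance 153≤451).
D8: dominated by D4 (fuel 24≤31, distance 110≤123).
D9: not dominated.
D10: dominated by D4 (fuel 24≤26, distance 110≤247).
D11: not dominated (best fuel).

D4, D5, D9, D11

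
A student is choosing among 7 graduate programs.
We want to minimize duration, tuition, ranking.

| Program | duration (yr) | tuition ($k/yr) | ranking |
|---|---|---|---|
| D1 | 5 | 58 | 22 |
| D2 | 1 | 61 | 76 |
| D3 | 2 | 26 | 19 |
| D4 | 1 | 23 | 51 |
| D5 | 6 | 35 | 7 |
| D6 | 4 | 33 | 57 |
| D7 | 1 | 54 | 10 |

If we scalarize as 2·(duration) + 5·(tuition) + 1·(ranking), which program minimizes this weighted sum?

D3

D1: 2·5 + 5·58 + 1·22 = 322
D2: 2·1 + 5·61 + 1·76 = 383
D3: 2·2 + 5·26 + 1·19 = 153
D4: 2·1 + 5·23 + 1·51 = 168
D5: 2·6 + 5·35 + 1·7 = 194
D6: 2·4 + 5·33 + 1·57 = 230
D7: 2·1 + 5·54 + 1·10 = 282
Lowest: D3 at 153.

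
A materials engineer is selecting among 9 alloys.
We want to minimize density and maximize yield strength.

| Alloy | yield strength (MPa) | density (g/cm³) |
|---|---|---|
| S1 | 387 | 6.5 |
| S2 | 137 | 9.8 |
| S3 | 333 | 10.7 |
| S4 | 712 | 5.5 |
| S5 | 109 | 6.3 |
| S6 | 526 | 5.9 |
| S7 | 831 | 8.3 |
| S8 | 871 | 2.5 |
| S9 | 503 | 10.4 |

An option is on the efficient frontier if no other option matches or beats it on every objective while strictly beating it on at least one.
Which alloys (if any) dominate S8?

S1: worse on yield strength (387 vs 871).
S2: worse on yield strength (137 vs 871).
S3: worse on yield strength (333 vs 871).
S4: worse on yield strength (712 vs 871).
S5: worse on yield strength (109 vs 871).
S6: worse on yield strength (526 vs 871).
S7: worse on yield strength (831 vs 871).
S9: worse on yield strength (503 vs 871).
No option dominates S8.

none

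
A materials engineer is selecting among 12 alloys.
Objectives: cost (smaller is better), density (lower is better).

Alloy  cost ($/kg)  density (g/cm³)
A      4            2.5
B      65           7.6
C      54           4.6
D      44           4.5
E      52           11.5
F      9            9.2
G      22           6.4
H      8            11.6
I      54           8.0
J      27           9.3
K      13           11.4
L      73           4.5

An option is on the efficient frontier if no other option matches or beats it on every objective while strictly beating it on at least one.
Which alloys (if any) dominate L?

A: cost 4≤73, density 2.5≤4.5 — dominates L.
D: cost 44≤73, density 4.5≤4.5 — dominates L.
Others (B, C, E, F, G, H, I, J, K) are each worse than L on at least one objective.

A, D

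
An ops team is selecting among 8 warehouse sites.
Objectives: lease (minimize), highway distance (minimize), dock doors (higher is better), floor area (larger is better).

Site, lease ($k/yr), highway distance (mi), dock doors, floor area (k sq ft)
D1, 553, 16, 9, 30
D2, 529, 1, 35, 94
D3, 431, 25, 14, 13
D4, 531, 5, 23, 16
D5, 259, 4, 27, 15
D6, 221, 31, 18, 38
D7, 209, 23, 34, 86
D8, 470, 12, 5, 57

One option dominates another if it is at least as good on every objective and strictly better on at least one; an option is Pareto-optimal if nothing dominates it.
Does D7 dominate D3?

Yes

D7 vs D3: lease 209≤431, highway distance 23≤25, dock doors 34≥14, floor area 86≥13 — D7 is at least as good on every objective with at least one strict improvement.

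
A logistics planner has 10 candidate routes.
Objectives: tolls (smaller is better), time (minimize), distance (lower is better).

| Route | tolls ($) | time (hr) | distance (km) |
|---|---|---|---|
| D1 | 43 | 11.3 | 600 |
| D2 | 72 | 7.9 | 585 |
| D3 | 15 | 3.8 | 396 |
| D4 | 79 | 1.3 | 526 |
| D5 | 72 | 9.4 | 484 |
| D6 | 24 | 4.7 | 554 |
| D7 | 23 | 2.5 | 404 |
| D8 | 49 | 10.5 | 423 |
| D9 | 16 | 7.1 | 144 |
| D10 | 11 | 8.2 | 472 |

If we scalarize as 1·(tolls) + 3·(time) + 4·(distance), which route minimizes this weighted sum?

D1: 1·43 + 3·11.3 + 4·600 = 2476.9
D2: 1·72 + 3·7.9 + 4·585 = 2435.7
D3: 1·15 + 3·3.8 + 4·396 = 1610.4
D4: 1·79 + 3·1.3 + 4·526 = 2186.9
D5: 1·72 + 3·9.4 + 4·484 = 2036.2
D6: 1·24 + 3·4.7 + 4·554 = 2254.1
D7: 1·23 + 3·2.5 + 4·404 = 1646.5
D8: 1·49 + 3·10.5 + 4·423 = 1772.5
D9: 1·16 + 3·7.1 + 4·144 = 613.3
D10: 1·11 + 3·8.2 + 4·472 = 1923.6
Lowest: D9 at 613.3.

D9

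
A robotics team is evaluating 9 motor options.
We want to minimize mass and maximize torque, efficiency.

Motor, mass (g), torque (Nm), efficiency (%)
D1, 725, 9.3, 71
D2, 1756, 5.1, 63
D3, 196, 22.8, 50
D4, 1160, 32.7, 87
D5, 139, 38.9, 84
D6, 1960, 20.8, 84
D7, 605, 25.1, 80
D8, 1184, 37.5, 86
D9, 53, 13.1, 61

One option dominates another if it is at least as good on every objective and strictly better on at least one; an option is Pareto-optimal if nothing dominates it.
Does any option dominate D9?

No

D1: worse on mass (725 vs 53).
D2: worse on mass (1756 vs 53).
D3: worse on mass (196 vs 53).
D4: worse on mass (1160 vs 53).
D5: worse on mass (139 vs 53).
D6: worse on mass (1960 vs 53).
D7: worse on mass (605 vs 53).
D8: worse on mass (1184 vs 53).
No option is at least as good as D9 on every objective and strictly better on one.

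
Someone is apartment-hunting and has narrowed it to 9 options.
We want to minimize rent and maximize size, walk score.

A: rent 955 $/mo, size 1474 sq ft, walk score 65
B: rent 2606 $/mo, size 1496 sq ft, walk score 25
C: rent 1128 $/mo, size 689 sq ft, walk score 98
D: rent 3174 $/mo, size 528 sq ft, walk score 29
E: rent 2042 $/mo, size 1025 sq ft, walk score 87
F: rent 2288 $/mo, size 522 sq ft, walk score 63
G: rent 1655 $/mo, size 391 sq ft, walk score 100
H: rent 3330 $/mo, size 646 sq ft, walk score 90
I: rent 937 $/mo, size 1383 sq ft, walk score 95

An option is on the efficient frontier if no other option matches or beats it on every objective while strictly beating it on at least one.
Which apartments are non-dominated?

A, B, C, G, I

A: not dominated.
B: not dominated (best size).
C: not dominated.
D: dominated by A (rent 955≤3174, size 1474≥528, walk score 65≥29).
E: dominated by I (rent 937≤2042, size 1383≥1025, walk score 95≥87).
F: dominated by A (rent 955≤2288, size 1474≥522, walk score 65≥63).
G: not dominated (best walk score).
H: dominated by C (rent 1128≤3330, size 689≥646, walk score 98≥90).
I: not dominated (best rent).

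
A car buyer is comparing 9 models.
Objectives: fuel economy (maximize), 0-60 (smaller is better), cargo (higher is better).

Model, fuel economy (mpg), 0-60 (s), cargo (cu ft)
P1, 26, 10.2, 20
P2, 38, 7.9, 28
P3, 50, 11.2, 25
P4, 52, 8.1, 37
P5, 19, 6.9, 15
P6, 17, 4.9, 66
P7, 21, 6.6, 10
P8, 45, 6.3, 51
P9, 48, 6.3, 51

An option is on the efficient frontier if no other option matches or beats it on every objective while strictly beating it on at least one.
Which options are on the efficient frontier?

P4, P6, P9

P1: dominated by P2 (fuel economy 38≥26, 0-60 7.9≤10.2, cargo 28≥20).
P2: dominated by P8 (fuel economy 45≥38, 0-60 6.3≤7.9, cargo 51≥28).
P3: dominated by P4 (fuel economy 52≥50, 0-60 8.1≤11.2, cargo 37≥25).
P4: not dominated (best fuel economy).
P5: dominated by P8 (fuel economy 45≥19, 0-60 6.3≤6.9, cargo 51≥15).
P6: not dominated (best 0-60).
P7: dominated by P8 (fuel economy 45≥21, 0-60 6.3≤6.6, cargo 51≥10).
P8: dominated by P9 (fuel economy 48≥45, 0-60 6.3≤6.3, cargo 51≥51).
P9: not dominated.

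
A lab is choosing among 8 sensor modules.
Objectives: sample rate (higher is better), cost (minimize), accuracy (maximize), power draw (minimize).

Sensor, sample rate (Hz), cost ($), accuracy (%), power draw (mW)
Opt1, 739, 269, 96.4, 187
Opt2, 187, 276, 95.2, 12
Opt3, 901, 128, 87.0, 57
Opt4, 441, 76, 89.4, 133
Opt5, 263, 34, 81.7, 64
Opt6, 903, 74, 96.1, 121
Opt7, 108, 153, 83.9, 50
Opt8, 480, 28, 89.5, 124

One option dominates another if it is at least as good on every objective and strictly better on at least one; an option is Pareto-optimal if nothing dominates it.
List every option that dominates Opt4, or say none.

Opt6, Opt8

Opt6: sample rate 903≥441, cost 74≤76, accuracy 96.1≥89.4, power draw 121≤133 — dominates Opt4.
Opt8: sample rate 480≥441, cost 28≤76, accuracy 89.5≥89.4, power draw 124≤133 — dominates Opt4.
Others (Opt1, Opt2, Opt3, Opt5, Opt7) are each worse than Opt4 on at least one objective.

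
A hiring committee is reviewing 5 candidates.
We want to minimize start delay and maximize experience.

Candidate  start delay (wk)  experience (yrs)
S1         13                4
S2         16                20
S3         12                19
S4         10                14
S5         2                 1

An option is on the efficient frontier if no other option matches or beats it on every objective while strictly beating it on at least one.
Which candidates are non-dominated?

S1: dominated by S3 (start delay 12≤13, experience 19≥4).
S2: not dominated (best experience).
S3: not dominated.
S4: not dominated.
S5: not dominated (best start delay).

S2, S3, S4, S5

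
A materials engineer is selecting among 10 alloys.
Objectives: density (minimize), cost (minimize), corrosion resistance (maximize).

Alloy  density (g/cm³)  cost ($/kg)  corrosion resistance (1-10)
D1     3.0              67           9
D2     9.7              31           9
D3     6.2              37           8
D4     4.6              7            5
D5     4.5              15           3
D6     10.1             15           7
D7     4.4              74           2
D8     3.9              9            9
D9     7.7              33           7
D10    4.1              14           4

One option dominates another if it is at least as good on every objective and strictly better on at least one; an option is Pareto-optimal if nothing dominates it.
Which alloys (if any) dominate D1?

none

D2: worse on density (9.7 vs 3.0).
D3: worse on density (6.2 vs 3.0).
D4: worse on density (4.6 vs 3.0).
D5: worse on density (4.5 vs 3.0).
D6: worse on density (10.1 vs 3.0).
D7: worse on density (4.4 vs 3.0).
D8: worse on density (3.9 vs 3.0).
D9: worse on density (7.7 vs 3.0).
D10: worse on density (4.1 vs 3.0).
No option dominates D1.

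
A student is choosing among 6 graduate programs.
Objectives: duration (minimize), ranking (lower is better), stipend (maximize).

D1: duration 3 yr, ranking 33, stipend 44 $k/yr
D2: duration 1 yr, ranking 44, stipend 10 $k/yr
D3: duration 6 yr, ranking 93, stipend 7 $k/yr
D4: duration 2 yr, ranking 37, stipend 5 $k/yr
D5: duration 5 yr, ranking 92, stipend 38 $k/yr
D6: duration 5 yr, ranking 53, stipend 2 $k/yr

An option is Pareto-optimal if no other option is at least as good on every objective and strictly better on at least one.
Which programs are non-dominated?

D1: not dominated (best ranking).
D2: not dominated (best duration).
D3: dominated by D1 (duration 3≤6, ranking 33≤93, stipend 44≥7).
D4: not dominated.
D5: dominated by D1 (duration 3≤5, ranking 33≤92, stipend 44≥38).
D6: dominated by D1 (duration 3≤5, ranking 33≤53, stipend 44≥2).

D1, D2, D4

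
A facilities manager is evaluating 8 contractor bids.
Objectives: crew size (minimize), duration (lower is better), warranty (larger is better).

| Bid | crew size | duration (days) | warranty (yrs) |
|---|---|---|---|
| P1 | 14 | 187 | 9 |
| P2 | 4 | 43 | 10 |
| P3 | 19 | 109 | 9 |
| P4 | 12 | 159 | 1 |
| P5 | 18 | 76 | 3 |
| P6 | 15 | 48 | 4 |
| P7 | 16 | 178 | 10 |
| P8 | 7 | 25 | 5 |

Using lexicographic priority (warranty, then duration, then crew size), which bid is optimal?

P2

First maximize warranty: best is 10, kept {P2, P7}.
Then minimize duration: best is 43, kept {P2}.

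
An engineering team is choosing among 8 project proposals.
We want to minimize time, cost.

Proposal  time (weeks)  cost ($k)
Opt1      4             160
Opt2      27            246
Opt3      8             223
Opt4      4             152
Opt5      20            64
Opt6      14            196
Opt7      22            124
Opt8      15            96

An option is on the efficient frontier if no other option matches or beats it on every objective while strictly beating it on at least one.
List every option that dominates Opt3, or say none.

Opt1, Opt4

Opt1: time 4≤8, cost 160≤223 — dominates Opt3.
Opt4: time 4≤8, cost 152≤223 — dominates Opt3.
Others (Opt2, Opt5, Opt6, Opt7, Opt8) are each worse than Opt3 on at least one objective.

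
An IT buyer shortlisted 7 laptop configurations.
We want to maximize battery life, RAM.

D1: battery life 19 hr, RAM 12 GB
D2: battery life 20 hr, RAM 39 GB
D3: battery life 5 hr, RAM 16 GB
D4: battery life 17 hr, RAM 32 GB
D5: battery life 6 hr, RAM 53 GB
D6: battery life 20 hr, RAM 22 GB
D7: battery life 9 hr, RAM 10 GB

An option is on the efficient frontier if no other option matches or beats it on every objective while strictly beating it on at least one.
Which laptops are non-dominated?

D1: dominated by D2 (battery life 20≥19, RAM 39≥12).
D2: not dominated.
D3: dominated by D2 (battery life 20≥5, RAM 39≥16).
D4: dominated by D2 (battery life 20≥17, RAM 39≥32).
D5: not dominated (best RAM).
D6: dominated by D2 (battery life 20≥20, RAM 39≥22).
D7: dominated by D1 (battery life 19≥9, RAM 12≥10).

D2, D5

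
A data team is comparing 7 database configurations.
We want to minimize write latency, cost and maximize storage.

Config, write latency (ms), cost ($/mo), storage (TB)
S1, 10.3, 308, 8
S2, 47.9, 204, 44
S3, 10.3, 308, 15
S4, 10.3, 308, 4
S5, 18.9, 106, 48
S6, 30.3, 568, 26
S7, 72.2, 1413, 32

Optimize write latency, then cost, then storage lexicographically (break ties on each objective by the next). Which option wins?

S3

First minimize write latency: best is 10.3, kept {S1, S3, S4}.
Then minimize cost: best is 308, kept {S1, S3, S4}.
Then maximize storage: best is 15, kept {S3}.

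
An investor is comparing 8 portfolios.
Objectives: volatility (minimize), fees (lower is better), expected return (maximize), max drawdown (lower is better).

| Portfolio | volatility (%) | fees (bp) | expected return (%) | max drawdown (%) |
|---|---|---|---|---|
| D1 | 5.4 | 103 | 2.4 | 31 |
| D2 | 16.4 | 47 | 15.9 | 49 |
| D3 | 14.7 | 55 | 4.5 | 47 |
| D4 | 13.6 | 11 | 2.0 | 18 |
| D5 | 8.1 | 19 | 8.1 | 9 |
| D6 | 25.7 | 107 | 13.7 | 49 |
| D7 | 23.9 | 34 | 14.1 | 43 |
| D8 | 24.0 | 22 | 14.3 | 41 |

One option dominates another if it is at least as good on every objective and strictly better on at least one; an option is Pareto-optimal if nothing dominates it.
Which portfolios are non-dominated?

D1, D2, D4, D5, D7, D8

D1: not dominated (best volatility).
D2: not dominated (best expected return).
D3: dominated by D5 (volatility 8.1≤14.7, fees 19≤55, expected return 8.1≥4.5, max drawdown 9≤47).
D4: not dominated (best fees).
D5: not dominated (best max drawdown).
D6: dominated by D2 (volatility 16.4≤25.7, fees 47≤107, expected return 15.9≥13.7, max drawdown 49≤49).
D7: not dominated.
D8: not dominated.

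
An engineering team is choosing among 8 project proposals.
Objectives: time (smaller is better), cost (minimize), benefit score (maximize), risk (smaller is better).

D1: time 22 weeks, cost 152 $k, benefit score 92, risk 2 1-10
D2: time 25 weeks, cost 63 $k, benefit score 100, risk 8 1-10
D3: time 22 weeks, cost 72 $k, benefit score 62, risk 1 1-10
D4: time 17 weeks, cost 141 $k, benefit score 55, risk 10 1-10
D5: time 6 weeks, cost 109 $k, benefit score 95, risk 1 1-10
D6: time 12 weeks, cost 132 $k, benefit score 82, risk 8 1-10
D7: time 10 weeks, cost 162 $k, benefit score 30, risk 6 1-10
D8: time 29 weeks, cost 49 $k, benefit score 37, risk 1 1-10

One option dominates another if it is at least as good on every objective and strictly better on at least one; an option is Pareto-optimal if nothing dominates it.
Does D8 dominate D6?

No

D8 vs D6: D8 is worse on time (29 vs 12), so it does not dominate D6.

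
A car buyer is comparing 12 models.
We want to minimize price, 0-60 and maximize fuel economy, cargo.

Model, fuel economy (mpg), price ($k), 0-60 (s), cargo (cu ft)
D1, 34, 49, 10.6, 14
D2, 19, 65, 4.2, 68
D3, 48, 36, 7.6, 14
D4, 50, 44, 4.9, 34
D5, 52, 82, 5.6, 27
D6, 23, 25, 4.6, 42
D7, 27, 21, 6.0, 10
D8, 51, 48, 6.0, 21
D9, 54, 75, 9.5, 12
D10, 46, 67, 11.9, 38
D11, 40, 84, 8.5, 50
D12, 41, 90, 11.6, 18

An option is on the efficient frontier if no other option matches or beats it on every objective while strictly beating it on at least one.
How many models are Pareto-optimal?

10

D1: dominated by D3 (fuel economy 48≥34, price 36≤49, 0-60 7.6≤10.6, cargo 14≥14).
D2: not dominated (best 0-60).
D3: not dominated.
D4: not dominated.
D5: not dominated.
D6: not dominated.
D7: not dominated (best price).
D8: not dominated.
D9: not dominated (best fuel economy).
D10: not dominated.
D11: not dominated.
D12: dominated by D4 (fuel economy 50≥41, price 44≤90, 0-60 4.9≤11.6, cargo 34≥18).
Pareto-optimal: D2, D3, D4, D5, D6, D7, D8, D9, D10, D11 → 10.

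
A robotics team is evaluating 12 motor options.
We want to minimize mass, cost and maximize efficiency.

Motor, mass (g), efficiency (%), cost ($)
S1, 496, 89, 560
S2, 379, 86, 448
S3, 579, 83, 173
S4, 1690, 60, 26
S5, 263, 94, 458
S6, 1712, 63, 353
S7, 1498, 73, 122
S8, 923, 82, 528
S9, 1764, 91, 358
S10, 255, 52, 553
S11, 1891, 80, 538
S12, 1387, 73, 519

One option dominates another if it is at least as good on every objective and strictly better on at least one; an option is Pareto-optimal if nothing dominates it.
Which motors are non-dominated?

S1: dominated by S5 (mass 263≤496, efficiency 94≥89, cost 458≤560).
S2: not dominated.
S3: not dominated.
S4: not dominated (best cost).
S5: not dominated (best efficiency).
S6: dominated by S3 (mass 579≤1712, efficiency 83≥63, cost 173≤353).
S7: not dominated.
S8: dominated by S2 (mass 379≤923, efficiency 86≥82, cost 448≤528).
S9: not dominated.
S10: not dominated (best mass).
S11: dominated by S2 (mass 379≤1891, efficiency 86≥80, cost 448≤538).
S12: dominated by S2 (mass 379≤1387, efficiency 86≥73, cost 448≤519).

S2, S3, S4, S5, S7, S9, S10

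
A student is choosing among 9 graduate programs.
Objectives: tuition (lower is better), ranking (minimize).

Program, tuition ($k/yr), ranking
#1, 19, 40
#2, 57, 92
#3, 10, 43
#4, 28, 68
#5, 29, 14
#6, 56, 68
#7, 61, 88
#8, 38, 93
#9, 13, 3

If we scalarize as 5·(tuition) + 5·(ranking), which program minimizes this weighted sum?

#1: 5·19 + 5·40 = 295
#2: 5·57 + 5·92 = 745
#3: 5·10 + 5·43 = 265
#4: 5·28 + 5·68 = 480
#5: 5·29 + 5·14 = 215
#6: 5·56 + 5·68 = 620
#7: 5·61 + 5·88 = 745
#8: 5·38 + 5·93 = 655
#9: 5·13 + 5·3 = 80
Lowest: #9 at 80.

#9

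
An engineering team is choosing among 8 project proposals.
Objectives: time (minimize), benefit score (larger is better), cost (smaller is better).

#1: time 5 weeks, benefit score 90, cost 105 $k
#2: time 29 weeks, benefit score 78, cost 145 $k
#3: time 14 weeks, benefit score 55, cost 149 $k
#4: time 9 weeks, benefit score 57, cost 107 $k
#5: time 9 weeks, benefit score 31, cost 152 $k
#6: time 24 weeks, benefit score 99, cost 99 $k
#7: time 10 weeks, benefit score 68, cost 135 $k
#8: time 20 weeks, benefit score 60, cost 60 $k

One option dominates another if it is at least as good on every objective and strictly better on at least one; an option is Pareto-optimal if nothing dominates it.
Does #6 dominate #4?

No

#6 vs #4: #6 is worse on time (24 vs 9), so it does not dominate #4.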